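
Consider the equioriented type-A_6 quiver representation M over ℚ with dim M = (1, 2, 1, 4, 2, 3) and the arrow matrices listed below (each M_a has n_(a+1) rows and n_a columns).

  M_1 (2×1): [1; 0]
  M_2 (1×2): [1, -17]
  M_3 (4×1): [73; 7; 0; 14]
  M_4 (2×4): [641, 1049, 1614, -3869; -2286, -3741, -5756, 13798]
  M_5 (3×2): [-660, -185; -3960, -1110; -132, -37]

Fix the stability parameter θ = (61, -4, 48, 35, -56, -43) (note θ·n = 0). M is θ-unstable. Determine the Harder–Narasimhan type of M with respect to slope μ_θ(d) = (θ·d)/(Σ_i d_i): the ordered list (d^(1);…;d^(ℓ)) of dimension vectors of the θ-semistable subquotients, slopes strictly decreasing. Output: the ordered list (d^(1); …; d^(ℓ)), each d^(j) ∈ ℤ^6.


Barcode: M ≅ I[1,6], I[2,2], I[4,4]^2, I[4,5], I[6,6]^2. HN layers by μ_θ (5 steps, strictly decreasing):
  μ^(1)=35; μ^(2)=41/6; μ^(3)=-4; μ^(4)=-21/2; μ^(5)=-43

((0, 0, 0, 2, 0, 0); (1, 1, 1, 1, 1, 1); (0, 1, 0, 0, 0, 0); (0, 0, 0, 1, 1, 0); (0, 0, 0, 0, 0, 2))


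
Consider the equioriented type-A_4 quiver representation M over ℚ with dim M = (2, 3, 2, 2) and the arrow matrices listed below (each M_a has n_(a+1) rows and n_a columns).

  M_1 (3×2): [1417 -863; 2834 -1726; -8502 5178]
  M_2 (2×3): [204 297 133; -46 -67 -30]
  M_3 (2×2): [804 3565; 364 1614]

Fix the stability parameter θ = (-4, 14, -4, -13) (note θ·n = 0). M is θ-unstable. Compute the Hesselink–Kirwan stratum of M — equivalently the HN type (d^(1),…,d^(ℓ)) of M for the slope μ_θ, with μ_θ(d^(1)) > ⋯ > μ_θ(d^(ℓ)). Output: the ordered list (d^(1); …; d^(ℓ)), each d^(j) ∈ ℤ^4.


Interval decomposition of M: I[1,1], I[1,2], I[2,4]^2.
HN type (ℓ=3): μ^(1)=14; μ^(2)=-1; μ^(3)=-4

((0, 1, 0, 0); (0, 2, 2, 2); (2, 0, 0, 0))


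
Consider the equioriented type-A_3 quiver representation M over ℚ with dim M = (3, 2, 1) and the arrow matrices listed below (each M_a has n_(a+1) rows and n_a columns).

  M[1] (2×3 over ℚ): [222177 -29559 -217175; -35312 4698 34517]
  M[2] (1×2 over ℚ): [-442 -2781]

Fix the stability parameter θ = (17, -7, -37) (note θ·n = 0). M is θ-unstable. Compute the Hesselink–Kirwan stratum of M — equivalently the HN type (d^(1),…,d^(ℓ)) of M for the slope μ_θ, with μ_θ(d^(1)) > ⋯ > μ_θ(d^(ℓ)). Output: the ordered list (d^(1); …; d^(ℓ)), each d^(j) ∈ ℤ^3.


Barcode: M ≅ I[1,1], I[1,2], I[1,3]. HN layers by μ_θ (3 steps, strictly decreasing):
  μ^(1)=17; μ^(2)=5; μ^(3)=-9

((1, 0, 0); (1, 1, 0); (1, 1, 1))


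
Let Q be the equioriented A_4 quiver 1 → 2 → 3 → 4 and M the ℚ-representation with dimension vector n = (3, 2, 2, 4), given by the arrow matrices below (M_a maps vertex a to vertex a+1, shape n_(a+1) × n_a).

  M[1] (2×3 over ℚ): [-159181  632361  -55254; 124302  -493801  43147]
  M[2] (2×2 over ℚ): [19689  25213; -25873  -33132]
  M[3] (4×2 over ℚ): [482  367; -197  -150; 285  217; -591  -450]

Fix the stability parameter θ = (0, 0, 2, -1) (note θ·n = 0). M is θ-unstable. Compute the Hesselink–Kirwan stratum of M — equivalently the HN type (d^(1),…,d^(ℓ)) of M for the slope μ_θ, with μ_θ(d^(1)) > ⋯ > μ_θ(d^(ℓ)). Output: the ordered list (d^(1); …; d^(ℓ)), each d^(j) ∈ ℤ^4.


Interval decomposition of M: I[1,1], I[1,4]^2, I[4,4]^2.
HN type (ℓ=3): μ^(1)=1/2; μ^(2)=0; μ^(3)=-1

((0, 0, 2, 2); (3, 2, 0, 0); (0, 0, 0, 2))


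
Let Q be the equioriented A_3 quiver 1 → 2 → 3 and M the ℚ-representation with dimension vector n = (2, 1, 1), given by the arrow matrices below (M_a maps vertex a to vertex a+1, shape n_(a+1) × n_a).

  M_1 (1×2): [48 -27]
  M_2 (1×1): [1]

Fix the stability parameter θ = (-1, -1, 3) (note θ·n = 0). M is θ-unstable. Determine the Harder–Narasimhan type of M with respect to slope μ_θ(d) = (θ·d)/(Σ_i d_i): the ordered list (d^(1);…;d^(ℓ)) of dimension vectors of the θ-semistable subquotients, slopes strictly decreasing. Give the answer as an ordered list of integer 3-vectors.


Interval decomposition of M: I[1,1], I[1,3].
HN type (ℓ=2): μ^(1)=3; μ^(2)=-1

((0, 0, 1); (2, 1, 0))


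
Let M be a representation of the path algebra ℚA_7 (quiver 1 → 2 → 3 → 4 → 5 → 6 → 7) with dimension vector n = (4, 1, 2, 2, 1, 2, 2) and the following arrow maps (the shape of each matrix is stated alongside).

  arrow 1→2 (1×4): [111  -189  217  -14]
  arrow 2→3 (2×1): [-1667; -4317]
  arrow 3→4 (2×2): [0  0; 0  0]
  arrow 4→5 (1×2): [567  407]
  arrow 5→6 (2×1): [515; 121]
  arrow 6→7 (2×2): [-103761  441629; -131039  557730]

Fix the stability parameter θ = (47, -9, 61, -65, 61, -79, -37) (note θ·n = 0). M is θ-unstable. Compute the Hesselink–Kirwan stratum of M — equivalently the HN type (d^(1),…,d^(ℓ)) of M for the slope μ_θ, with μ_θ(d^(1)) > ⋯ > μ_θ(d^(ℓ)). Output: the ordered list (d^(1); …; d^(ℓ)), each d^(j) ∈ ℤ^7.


Barcode: M ≅ I[1,1]^3, I[1,3], I[3,3], I[4,4], I[4,7], I[6,7]. HN layers by μ_θ (7 steps, strictly decreasing):
  μ^(1)=61; μ^(2)=47; μ^(3)=19; μ^(4)=-55/3; μ^(5)=-37; μ^(6)=-65; μ^(7)=-79

((0, 0, 2, 0, 0, 0, 0); (3, 0, 0, 0, 0, 0, 0); (1, 1, 0, 0, 0, 0, 0); (0, 0, 0, 0, 1, 1, 1); (0, 0, 0, 0, 0, 0, 1); (0, 0, 0, 2, 0, 0, 0); (0, 0, 0, 0, 0, 1, 0))


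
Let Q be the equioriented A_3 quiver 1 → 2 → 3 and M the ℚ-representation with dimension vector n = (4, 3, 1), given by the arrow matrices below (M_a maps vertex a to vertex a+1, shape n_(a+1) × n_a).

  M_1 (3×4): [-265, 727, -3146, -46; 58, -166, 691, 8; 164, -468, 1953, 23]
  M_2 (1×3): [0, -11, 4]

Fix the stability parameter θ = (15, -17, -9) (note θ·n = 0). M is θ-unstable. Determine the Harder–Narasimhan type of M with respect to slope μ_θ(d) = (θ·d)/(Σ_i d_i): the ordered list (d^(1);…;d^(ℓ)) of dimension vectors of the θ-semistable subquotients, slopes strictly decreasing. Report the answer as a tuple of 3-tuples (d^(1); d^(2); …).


Barcode: M ≅ I[1,1], I[1,2]^2, I[1,3]. HN layers by μ_θ (3 steps, strictly decreasing):
  μ^(1)=15; μ^(2)=-1; μ^(3)=-11/3

((1, 0, 0); (2, 2, 0); (1, 1, 1))


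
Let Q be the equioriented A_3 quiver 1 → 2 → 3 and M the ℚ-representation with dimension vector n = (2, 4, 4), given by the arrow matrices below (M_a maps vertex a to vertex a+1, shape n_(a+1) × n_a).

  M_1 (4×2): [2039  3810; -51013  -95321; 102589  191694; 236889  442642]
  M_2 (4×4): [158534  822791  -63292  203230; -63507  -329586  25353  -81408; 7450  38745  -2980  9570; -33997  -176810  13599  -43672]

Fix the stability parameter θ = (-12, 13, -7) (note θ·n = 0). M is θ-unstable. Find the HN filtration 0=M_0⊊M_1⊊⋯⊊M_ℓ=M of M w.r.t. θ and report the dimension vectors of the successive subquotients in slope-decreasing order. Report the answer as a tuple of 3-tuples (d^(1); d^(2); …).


Interval decomposition of M: I[1,2], I[1,3], I[2,2], I[2,3], I[3,3]^2.
HN type (ℓ=4): μ^(1)=13; μ^(2)=3; μ^(3)=-7; μ^(4)=-12

((0, 2, 0); (0, 2, 2); (0, 0, 2); (2, 0, 0))


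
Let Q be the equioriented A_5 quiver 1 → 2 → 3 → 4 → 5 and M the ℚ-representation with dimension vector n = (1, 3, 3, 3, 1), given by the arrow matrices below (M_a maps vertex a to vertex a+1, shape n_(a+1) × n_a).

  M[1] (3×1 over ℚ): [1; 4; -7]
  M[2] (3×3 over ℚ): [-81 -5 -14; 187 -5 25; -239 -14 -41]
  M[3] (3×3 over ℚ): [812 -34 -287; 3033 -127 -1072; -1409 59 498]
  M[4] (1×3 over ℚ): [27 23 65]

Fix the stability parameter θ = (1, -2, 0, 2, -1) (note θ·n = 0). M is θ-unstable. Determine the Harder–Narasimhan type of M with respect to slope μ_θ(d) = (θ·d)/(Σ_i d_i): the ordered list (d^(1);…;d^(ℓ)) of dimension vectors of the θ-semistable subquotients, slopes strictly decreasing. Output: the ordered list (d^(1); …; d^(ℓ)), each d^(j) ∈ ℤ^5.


Barcode: M ≅ I[1,5], I[2,3], I[2,4], I[4,4]. HN layers by μ_θ (5 steps, strictly decreasing):
  μ^(1)=2; μ^(2)=1/2; μ^(3)=0; μ^(4)=-1/2; μ^(5)=-2

((0, 0, 0, 2, 0); (0, 0, 0, 1, 1); (0, 0, 3, 0, 0); (1, 1, 0, 0, 0); (0, 2, 0, 0, 0))


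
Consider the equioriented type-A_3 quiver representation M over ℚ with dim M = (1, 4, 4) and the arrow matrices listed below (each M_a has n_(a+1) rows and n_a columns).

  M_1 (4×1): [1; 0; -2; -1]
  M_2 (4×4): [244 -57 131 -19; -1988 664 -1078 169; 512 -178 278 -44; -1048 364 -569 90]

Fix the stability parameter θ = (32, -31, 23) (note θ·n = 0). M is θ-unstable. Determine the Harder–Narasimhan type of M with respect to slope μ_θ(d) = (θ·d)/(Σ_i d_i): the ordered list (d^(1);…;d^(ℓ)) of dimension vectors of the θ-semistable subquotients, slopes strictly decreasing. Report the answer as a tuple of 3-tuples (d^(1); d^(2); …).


Via rank(M_{q-1}∘⋯∘M_p): M ≅ I[1,3], I[2,2], I[2,3]^2, I[3,3].
μ_θ-semistable layers: μ^(1)=23; μ^(2)=1/2; μ^(3)=-31

((0, 0, 4); (1, 1, 0); (0, 3, 0))


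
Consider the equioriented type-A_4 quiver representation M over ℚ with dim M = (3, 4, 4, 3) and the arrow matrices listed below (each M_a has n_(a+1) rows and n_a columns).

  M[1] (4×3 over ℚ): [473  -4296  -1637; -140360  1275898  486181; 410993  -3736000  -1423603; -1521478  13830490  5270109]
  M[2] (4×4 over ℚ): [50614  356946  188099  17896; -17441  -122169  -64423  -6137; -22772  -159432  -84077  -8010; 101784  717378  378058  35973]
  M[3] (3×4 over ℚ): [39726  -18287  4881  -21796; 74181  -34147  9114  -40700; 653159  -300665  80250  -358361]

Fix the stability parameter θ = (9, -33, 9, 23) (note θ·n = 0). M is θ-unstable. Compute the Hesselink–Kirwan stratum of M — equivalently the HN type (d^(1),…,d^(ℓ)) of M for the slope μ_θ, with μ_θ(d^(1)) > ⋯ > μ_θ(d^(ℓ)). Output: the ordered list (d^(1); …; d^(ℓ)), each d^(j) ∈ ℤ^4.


Via rank(M_{q-1}∘⋯∘M_p): M ≅ I[1,3], I[1,4]^2, I[2,2], I[3,4].
μ_θ-semistable layers: μ^(1)=23; μ^(2)=9; μ^(3)=-12; μ^(4)=-33

((0, 0, 0, 3); (0, 0, 4, 0); (3, 3, 0, 0); (0, 1, 0, 0))


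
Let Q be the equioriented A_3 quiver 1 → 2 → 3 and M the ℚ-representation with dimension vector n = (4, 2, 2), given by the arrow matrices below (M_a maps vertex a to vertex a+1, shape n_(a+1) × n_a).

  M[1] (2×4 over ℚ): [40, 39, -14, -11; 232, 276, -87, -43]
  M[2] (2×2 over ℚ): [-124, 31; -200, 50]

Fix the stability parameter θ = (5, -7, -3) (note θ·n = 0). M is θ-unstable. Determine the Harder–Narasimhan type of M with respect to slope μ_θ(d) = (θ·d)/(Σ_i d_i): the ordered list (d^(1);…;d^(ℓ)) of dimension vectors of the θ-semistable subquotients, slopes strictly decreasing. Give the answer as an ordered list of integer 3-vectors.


Interval decomposition of M: I[1,1]^2, I[1,2], I[1,3], I[3,3].
HN type (ℓ=4): μ^(1)=5; μ^(2)=-1; μ^(3)=-5/3; μ^(4)=-3

((2, 0, 0); (1, 1, 0); (1, 1, 1); (0, 0, 1))


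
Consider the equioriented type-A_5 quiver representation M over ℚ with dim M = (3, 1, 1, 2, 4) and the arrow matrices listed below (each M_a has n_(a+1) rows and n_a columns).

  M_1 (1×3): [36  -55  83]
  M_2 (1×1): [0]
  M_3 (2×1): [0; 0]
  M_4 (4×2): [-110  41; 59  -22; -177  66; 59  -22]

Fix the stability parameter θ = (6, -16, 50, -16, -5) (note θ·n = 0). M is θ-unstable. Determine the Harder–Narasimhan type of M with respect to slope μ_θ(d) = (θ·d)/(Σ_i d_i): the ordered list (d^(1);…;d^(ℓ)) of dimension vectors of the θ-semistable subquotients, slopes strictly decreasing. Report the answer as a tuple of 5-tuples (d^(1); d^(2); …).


Interval decomposition of M: I[1,1]^2, I[1,2], I[3,3], I[4,5]^2, I[5,5]^2.
HN type (ℓ=4): μ^(1)=50; μ^(2)=6; μ^(3)=-5; μ^(4)=-16

((0, 0, 1, 0, 0); (2, 0, 0, 0, 0); (1, 1, 0, 0, 4); (0, 0, 0, 2, 0))


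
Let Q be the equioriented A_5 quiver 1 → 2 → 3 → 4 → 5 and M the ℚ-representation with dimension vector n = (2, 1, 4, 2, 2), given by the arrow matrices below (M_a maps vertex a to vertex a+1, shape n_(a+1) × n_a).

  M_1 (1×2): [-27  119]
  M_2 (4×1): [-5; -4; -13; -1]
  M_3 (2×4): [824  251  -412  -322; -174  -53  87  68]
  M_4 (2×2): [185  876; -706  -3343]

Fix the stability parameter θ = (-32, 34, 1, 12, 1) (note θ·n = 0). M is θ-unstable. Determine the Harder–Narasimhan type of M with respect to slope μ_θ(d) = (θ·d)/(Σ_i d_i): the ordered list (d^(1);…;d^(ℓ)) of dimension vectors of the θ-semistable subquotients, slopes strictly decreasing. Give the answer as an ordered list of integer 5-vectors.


Barcode: M ≅ I[1,1], I[1,5], I[3,3]^2, I[3,5]. HN layers by μ_θ (4 steps, strictly decreasing):
  μ^(1)=12; μ^(2)=13/2; μ^(3)=1; μ^(4)=-32

((0, 1, 1, 1, 1); (0, 0, 0, 1, 1); (0, 0, 3, 0, 0); (2, 0, 0, 0, 0))


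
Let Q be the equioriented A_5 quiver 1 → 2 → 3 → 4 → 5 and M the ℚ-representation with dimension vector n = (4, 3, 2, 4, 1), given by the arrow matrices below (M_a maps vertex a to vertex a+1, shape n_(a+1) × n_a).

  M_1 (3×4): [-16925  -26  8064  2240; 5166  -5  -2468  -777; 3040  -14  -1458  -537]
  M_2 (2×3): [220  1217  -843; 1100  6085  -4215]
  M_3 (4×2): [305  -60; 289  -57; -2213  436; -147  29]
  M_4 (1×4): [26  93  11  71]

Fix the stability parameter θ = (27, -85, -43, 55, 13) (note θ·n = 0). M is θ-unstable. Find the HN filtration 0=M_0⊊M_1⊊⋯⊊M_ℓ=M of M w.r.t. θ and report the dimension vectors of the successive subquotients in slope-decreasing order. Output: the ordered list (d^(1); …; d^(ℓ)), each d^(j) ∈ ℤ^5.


Barcode: M ≅ I[1,1], I[1,2]^2, I[1,5], I[3,4], I[4,4]^2. HN layers by μ_θ (6 steps, strictly decreasing):
  μ^(1)=55; μ^(2)=34; μ^(3)=27; μ^(4)=-29; μ^(5)=-101/3; μ^(6)=-43

((0, 0, 0, 3, 0); (0, 0, 0, 1, 1); (1, 0, 0, 0, 0); (2, 2, 0, 0, 0); (1, 1, 1, 0, 0); (0, 0, 1, 0, 0))


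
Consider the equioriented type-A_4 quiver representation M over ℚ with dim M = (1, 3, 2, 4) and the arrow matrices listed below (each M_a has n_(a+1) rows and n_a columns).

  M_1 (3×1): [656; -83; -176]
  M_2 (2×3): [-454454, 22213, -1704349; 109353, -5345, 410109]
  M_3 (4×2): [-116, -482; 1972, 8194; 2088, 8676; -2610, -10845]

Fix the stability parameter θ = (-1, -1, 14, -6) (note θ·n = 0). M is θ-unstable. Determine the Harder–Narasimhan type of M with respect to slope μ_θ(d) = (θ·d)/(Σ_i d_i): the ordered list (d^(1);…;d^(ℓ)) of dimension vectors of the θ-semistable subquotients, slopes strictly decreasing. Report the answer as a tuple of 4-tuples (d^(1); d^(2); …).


Barcode: M ≅ I[1,4], I[2,2], I[2,3], I[4,4]^3. HN layers by μ_θ (4 steps, strictly decreasing):
  μ^(1)=14; μ^(2)=4; μ^(3)=-1; μ^(4)=-6

((0, 0, 1, 0); (0, 0, 1, 1); (1, 3, 0, 0); (0, 0, 0, 3))


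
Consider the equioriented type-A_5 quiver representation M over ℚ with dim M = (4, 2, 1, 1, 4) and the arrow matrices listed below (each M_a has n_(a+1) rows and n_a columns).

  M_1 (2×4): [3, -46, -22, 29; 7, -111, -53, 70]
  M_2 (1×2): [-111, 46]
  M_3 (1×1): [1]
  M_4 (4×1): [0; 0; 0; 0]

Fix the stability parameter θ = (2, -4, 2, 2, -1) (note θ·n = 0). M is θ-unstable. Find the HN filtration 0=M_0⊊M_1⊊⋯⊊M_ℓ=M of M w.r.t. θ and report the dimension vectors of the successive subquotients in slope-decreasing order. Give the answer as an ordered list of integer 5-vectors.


Barcode: M ≅ I[1,1]^2, I[1,2], I[1,4], I[5,5]^4. HN layers by μ_θ (2 steps, strictly decreasing):
  μ^(1)=2; μ^(2)=-1

((2, 0, 1, 1, 0); (2, 2, 0, 0, 4))


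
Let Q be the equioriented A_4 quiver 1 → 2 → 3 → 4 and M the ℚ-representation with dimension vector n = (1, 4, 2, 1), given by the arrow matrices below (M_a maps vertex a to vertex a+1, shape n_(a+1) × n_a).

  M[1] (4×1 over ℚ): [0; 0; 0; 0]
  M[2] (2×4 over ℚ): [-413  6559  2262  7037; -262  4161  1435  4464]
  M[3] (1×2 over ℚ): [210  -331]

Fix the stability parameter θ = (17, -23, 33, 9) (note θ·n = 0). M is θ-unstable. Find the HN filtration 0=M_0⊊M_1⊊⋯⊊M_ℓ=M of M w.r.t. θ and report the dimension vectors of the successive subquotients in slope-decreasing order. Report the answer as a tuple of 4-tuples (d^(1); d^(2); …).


Via rank(M_{q-1}∘⋯∘M_p): M ≅ I[1,1], I[2,2]^2, I[2,3], I[2,4].
μ_θ-semistable layers: μ^(1)=33; μ^(2)=21; μ^(3)=17; μ^(4)=-23

((0, 0, 1, 0); (0, 0, 1, 1); (1, 0, 0, 0); (0, 4, 0, 0))


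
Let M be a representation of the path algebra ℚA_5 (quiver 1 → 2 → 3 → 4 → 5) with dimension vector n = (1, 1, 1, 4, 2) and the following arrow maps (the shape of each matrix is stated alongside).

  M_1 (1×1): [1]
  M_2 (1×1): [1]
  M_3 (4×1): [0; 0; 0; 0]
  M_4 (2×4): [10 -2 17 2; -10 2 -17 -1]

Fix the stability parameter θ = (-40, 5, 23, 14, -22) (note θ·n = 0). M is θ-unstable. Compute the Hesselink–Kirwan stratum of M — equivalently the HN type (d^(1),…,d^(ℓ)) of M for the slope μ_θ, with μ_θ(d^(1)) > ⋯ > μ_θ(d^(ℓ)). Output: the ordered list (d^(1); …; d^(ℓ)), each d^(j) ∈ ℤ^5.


Barcode: M ≅ I[1,3], I[4,4]^2, I[4,5]^2. HN layers by μ_θ (5 steps, strictly decreasing):
  μ^(1)=23; μ^(2)=14; μ^(3)=5; μ^(4)=-4; μ^(5)=-40

((0, 0, 1, 0, 0); (0, 0, 0, 2, 0); (0, 1, 0, 0, 0); (0, 0, 0, 2, 2); (1, 0, 0, 0, 0))


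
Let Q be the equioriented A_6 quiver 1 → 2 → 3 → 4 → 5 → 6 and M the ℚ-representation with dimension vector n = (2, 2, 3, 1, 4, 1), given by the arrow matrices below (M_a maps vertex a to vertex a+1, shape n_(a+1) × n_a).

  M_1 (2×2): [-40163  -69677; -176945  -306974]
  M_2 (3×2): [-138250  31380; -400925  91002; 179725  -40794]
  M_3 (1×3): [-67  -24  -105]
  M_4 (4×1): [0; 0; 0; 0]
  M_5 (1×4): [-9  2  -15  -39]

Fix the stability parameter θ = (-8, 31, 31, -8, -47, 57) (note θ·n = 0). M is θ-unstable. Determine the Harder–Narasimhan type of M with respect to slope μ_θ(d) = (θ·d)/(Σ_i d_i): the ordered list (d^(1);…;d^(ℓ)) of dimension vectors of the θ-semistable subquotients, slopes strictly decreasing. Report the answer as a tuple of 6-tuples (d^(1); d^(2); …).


Via rank(M_{q-1}∘⋯∘M_p): M ≅ I[1,2], I[1,4], I[3,3]^2, I[5,5]^3, I[5,6].
μ_θ-semistable layers: μ^(1)=57; μ^(2)=31; μ^(3)=18; μ^(4)=-8; μ^(5)=-47

((0, 0, 0, 0, 0, 1); (0, 1, 2, 0, 0, 0); (0, 1, 1, 1, 0, 0); (2, 0, 0, 0, 0, 0); (0, 0, 0, 0, 4, 0))


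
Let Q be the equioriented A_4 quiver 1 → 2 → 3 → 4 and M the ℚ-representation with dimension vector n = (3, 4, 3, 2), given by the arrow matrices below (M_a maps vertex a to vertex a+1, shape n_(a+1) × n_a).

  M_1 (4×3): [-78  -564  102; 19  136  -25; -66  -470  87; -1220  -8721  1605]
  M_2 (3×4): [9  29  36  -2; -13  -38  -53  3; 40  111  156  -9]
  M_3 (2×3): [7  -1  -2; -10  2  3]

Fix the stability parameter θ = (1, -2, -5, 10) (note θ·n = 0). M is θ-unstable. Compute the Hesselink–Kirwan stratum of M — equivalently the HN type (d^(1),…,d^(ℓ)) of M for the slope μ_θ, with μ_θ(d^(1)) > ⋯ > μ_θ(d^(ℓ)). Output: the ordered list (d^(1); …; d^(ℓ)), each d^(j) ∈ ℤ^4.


Via rank(M_{q-1}∘⋯∘M_p): M ≅ I[1,3], I[1,4]^2, I[2,2].
μ_θ-semistable layers: μ^(1)=10; μ^(2)=-2

((0, 0, 0, 2); (3, 4, 3, 0))


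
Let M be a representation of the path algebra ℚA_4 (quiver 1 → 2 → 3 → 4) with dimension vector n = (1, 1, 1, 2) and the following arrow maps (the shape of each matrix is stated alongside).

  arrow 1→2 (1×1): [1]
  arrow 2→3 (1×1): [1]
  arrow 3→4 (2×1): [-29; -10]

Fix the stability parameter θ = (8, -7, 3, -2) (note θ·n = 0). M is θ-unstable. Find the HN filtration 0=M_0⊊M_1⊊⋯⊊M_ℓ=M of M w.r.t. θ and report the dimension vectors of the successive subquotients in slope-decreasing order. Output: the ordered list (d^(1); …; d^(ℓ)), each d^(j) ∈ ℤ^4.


Via rank(M_{q-1}∘⋯∘M_p): M ≅ I[1,4], I[4,4].
μ_θ-semistable layers: μ^(1)=1/2; μ^(2)=-2

((1, 1, 1, 1); (0, 0, 0, 1))


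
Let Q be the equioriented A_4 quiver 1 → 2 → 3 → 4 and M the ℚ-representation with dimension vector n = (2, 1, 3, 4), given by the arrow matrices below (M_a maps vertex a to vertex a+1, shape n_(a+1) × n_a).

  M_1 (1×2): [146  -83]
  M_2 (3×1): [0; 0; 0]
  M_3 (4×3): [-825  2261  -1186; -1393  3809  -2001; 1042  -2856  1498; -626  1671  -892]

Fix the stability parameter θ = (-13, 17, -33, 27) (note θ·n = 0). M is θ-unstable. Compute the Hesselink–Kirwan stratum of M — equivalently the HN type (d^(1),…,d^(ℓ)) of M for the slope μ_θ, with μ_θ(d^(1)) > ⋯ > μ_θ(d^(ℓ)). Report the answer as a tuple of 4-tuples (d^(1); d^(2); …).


Via rank(M_{q-1}∘⋯∘M_p): M ≅ I[1,1], I[1,2], I[3,4]^3, I[4,4].
μ_θ-semistable layers: μ^(1)=27; μ^(2)=17; μ^(3)=-13; μ^(4)=-33

((0, 0, 0, 4); (0, 1, 0, 0); (2, 0, 0, 0); (0, 0, 3, 0))


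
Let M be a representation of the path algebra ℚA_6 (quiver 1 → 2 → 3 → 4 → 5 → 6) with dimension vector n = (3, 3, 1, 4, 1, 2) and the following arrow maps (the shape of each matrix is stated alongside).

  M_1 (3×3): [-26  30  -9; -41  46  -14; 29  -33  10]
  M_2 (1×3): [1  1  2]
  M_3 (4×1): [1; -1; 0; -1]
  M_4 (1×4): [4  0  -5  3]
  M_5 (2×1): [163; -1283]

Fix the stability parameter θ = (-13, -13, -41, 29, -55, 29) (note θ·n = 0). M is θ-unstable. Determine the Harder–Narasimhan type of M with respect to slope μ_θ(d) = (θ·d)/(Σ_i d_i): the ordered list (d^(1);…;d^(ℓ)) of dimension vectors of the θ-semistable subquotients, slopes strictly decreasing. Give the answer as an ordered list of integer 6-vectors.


Barcode: M ≅ I[1,2]^2, I[1,6], I[4,4]^3, I[6,6]. HN layers by μ_θ (3 steps, strictly decreasing):
  μ^(1)=29; μ^(2)=-13; μ^(3)=-67/3

((0, 0, 0, 3, 0, 2); (2, 2, 0, 1, 1, 0); (1, 1, 1, 0, 0, 0))


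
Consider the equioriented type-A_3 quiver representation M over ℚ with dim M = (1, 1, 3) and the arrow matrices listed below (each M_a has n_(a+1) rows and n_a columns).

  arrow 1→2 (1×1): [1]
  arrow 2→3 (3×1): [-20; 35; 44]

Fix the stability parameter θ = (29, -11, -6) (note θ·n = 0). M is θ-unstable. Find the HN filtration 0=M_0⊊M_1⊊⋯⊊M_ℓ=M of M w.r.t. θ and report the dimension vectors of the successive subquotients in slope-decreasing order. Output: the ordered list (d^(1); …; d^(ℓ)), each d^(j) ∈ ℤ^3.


Via rank(M_{q-1}∘⋯∘M_p): M ≅ I[1,3], I[3,3]^2.
μ_θ-semistable layers: μ^(1)=4; μ^(2)=-6

((1, 1, 1); (0, 0, 2))


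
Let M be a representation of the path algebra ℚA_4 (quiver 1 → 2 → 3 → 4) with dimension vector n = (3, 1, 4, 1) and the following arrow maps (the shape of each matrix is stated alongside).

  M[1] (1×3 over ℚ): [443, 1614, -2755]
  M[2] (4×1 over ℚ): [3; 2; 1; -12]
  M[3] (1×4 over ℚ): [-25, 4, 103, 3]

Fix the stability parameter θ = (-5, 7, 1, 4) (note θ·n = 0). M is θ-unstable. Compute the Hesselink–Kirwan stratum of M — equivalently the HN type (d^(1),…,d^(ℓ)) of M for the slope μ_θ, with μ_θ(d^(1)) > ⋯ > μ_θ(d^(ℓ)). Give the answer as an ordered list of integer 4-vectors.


Interval decomposition of M: I[1,1]^2, I[1,3], I[3,3]^2, I[3,4].
HN type (ℓ=3): μ^(1)=4; μ^(2)=1; μ^(3)=-5

((0, 1, 1, 1); (0, 0, 3, 0); (3, 0, 0, 0))


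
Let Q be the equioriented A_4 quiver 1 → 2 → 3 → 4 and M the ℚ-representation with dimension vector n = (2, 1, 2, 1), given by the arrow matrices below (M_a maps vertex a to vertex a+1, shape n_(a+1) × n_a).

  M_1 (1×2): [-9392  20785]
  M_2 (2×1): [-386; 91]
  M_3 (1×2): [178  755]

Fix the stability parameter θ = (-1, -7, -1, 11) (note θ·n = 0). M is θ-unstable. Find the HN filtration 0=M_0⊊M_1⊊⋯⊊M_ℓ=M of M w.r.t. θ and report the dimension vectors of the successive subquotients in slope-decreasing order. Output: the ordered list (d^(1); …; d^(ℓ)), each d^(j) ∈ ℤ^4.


Via rank(M_{q-1}∘⋯∘M_p): M ≅ I[1,1], I[1,4], I[3,3].
μ_θ-semistable layers: μ^(1)=11; μ^(2)=-1; μ^(3)=-4

((0, 0, 0, 1); (1, 0, 2, 0); (1, 1, 0, 0))


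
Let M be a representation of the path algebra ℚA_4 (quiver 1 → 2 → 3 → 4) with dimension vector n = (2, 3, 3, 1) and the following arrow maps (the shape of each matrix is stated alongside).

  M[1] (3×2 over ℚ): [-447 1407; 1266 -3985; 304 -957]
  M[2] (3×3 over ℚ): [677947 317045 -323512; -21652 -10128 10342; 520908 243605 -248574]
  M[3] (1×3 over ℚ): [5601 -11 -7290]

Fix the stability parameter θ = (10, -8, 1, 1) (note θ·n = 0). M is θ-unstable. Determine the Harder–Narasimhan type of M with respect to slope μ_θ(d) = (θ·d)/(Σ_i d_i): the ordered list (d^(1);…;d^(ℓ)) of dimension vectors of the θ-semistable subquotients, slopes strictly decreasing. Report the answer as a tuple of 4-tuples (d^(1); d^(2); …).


Barcode: M ≅ I[1,3], I[1,4], I[2,3]. HN layers by μ_θ (2 steps, strictly decreasing):
  μ^(1)=1; μ^(2)=-8

((2, 2, 3, 1); (0, 1, 0, 0))


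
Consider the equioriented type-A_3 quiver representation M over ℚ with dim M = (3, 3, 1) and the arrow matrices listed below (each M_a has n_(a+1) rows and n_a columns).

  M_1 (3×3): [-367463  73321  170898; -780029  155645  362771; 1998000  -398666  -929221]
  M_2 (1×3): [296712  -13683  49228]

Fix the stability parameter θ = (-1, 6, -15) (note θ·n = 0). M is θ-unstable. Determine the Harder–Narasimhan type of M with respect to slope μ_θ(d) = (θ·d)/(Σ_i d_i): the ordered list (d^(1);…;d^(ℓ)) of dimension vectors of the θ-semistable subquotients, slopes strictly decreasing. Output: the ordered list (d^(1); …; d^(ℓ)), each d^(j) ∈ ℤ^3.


Barcode: M ≅ I[1,1], I[1,2], I[1,3], I[2,2]. HN layers by μ_θ (3 steps, strictly decreasing):
  μ^(1)=6; μ^(2)=-1; μ^(3)=-10/3

((0, 2, 0); (2, 0, 0); (1, 1, 1))


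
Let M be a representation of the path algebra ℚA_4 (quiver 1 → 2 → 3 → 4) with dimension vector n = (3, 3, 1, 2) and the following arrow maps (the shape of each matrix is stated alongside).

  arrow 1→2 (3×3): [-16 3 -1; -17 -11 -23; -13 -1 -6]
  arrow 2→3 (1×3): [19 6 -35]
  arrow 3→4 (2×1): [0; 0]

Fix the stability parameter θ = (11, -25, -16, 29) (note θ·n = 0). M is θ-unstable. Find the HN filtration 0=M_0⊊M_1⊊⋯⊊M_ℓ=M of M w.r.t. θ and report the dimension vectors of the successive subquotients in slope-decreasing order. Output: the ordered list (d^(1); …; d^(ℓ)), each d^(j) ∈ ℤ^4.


Via rank(M_{q-1}∘⋯∘M_p): M ≅ I[1,2]^2, I[1,3], I[4,4]^2.
μ_θ-semistable layers: μ^(1)=29; μ^(2)=-7; μ^(3)=-10

((0, 0, 0, 2); (2, 2, 0, 0); (1, 1, 1, 0))


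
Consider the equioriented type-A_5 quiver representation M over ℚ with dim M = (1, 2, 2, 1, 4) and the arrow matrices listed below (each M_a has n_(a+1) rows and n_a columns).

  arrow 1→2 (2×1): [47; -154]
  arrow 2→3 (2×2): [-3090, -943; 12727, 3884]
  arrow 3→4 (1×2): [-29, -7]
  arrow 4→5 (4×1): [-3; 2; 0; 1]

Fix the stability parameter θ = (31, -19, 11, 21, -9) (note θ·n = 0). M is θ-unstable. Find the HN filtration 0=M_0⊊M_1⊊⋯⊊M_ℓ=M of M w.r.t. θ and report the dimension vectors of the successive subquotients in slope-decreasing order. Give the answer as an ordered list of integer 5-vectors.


Interval decomposition of M: I[1,5], I[2,3], I[5,5]^3.
HN type (ℓ=5): μ^(1)=11; μ^(2)=23/3; μ^(3)=6; μ^(4)=-9; μ^(5)=-19

((0, 0, 1, 0, 0); (0, 0, 1, 1, 1); (1, 1, 0, 0, 0); (0, 0, 0, 0, 3); (0, 1, 0, 0, 0))


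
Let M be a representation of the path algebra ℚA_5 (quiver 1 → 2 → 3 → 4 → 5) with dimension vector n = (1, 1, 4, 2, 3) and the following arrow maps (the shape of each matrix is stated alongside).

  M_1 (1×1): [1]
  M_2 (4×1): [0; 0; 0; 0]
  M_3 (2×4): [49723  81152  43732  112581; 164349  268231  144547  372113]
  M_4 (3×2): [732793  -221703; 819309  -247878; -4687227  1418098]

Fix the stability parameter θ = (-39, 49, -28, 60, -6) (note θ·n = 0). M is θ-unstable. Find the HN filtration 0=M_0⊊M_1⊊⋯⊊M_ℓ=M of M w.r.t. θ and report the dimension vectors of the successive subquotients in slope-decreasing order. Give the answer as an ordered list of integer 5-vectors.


Interval decomposition of M: I[1,2], I[3,3]^2, I[3,5]^2, I[5,5].
HN type (ℓ=5): μ^(1)=49; μ^(2)=27; μ^(3)=-6; μ^(4)=-28; μ^(5)=-39

((0, 1, 0, 0, 0); (0, 0, 0, 2, 2); (0, 0, 0, 0, 1); (0, 0, 4, 0, 0); (1, 0, 0, 0, 0))


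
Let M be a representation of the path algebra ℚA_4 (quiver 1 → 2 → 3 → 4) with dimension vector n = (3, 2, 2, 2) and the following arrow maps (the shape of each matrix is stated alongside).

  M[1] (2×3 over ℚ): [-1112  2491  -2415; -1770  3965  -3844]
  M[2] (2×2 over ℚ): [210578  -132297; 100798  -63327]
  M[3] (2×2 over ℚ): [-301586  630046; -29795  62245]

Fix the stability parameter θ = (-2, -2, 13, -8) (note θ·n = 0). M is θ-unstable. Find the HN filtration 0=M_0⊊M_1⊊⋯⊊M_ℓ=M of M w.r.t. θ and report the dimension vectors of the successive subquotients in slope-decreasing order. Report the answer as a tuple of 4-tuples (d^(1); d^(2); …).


Interval decomposition of M: I[1,1], I[1,2], I[1,3], I[3,4], I[4,4].
HN type (ℓ=4): μ^(1)=13; μ^(2)=5/2; μ^(3)=-2; μ^(4)=-8

((0, 0, 1, 0); (0, 0, 1, 1); (3, 2, 0, 0); (0, 0, 0, 1))


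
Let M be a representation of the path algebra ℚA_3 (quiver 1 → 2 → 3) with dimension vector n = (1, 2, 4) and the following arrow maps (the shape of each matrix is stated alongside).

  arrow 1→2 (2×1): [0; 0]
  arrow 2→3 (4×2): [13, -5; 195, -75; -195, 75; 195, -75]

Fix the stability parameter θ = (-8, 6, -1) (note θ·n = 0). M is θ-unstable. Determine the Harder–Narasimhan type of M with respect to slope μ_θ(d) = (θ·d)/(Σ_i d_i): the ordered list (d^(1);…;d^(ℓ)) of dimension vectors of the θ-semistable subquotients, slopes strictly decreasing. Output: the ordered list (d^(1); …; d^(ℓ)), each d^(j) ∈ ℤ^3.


Barcode: M ≅ I[1,1], I[2,2], I[2,3], I[3,3]^3. HN layers by μ_θ (4 steps, strictly decreasing):
  μ^(1)=6; μ^(2)=5/2; μ^(3)=-1; μ^(4)=-8

((0, 1, 0); (0, 1, 1); (0, 0, 3); (1, 0, 0))


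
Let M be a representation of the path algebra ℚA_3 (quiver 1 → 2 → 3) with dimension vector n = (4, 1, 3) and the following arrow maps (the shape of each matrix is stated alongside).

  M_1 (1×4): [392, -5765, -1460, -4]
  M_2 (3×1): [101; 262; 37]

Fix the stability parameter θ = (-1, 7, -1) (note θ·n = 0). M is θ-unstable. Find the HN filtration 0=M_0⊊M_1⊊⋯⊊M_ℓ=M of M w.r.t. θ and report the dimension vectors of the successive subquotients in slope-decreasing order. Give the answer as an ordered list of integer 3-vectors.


Via rank(M_{q-1}∘⋯∘M_p): M ≅ I[1,1]^3, I[1,3], I[3,3]^2.
μ_θ-semistable layers: μ^(1)=3; μ^(2)=-1

((0, 1, 1); (4, 0, 2))


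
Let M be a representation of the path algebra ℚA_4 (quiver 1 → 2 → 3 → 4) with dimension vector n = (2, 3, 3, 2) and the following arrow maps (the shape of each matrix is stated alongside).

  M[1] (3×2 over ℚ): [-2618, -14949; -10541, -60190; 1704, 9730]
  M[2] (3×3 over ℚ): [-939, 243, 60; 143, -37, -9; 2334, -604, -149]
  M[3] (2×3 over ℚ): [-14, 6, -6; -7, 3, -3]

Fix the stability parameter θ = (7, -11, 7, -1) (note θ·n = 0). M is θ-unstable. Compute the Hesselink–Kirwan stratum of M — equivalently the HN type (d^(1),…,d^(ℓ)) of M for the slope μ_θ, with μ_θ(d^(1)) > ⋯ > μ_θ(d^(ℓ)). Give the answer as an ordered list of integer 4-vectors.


Via rank(M_{q-1}∘⋯∘M_p): M ≅ I[1,2], I[1,3], I[2,3], I[3,4], I[4,4].
μ_θ-semistable layers: μ^(1)=7; μ^(2)=3; μ^(3)=-1; μ^(4)=-2; μ^(5)=-11

((0, 0, 2, 0); (0, 0, 1, 1); (0, 0, 0, 1); (2, 2, 0, 0); (0, 1, 0, 0))


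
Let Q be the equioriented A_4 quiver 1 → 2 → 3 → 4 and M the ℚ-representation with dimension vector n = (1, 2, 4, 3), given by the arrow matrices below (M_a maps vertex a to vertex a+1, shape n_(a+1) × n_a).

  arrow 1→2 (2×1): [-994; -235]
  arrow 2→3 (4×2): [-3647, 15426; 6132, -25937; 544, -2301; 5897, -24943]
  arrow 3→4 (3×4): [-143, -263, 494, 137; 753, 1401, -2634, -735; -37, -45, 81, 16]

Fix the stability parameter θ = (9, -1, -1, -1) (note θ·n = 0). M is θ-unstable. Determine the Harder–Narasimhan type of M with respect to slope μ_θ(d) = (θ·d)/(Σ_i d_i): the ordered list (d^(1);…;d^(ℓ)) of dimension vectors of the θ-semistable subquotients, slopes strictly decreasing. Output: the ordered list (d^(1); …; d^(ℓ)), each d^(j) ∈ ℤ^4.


Interval decomposition of M: I[1,3], I[2,4], I[3,3], I[3,4], I[4,4].
HN type (ℓ=2): μ^(1)=7/3; μ^(2)=-1

((1, 1, 1, 0); (0, 1, 3, 3))


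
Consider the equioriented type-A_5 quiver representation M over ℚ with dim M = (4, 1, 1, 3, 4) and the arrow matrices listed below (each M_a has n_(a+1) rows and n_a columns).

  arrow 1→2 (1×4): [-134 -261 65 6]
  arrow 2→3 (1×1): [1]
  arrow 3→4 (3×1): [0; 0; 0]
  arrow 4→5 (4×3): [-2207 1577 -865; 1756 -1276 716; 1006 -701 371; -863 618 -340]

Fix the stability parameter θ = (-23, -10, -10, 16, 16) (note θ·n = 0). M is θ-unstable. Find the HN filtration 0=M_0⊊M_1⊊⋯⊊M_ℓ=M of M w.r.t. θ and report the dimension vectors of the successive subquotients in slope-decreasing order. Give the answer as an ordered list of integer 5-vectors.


Barcode: M ≅ I[1,1]^3, I[1,3], I[4,4], I[4,5]^2, I[5,5]^2. HN layers by μ_θ (3 steps, strictly decreasing):
  μ^(1)=16; μ^(2)=-10; μ^(3)=-23

((0, 0, 0, 3, 4); (0, 1, 1, 0, 0); (4, 0, 0, 0, 0))


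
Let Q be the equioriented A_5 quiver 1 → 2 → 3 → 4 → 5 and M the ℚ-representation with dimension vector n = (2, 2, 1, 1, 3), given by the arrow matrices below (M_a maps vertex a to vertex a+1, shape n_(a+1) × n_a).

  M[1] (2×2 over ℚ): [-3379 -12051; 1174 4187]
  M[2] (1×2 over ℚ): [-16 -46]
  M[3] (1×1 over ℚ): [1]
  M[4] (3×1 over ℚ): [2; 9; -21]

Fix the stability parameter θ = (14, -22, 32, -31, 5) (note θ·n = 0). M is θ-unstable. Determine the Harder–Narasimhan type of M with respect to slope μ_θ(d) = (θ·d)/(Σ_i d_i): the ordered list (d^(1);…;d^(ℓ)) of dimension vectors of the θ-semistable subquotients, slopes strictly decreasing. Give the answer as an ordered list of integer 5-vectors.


Barcode: M ≅ I[1,2], I[1,5], I[5,5]^2. HN layers by μ_θ (3 steps, strictly decreasing):
  μ^(1)=5; μ^(2)=1/2; μ^(3)=-4

((0, 0, 0, 0, 3); (0, 0, 1, 1, 0); (2, 2, 0, 0, 0))


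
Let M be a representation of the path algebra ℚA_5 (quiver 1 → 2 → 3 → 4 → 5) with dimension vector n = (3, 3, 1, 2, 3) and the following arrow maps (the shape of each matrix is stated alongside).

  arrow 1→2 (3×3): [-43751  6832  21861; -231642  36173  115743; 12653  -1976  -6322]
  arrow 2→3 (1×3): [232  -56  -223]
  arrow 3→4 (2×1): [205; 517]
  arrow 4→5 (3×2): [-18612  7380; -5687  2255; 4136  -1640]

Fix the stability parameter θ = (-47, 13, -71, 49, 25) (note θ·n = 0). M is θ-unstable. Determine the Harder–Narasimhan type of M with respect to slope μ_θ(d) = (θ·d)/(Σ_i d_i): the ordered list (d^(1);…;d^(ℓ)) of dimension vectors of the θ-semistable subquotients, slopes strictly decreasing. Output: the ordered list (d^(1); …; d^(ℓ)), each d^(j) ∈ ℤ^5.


Barcode: M ≅ I[1,2]^2, I[1,4], I[4,5], I[5,5]^2. HN layers by μ_θ (6 steps, strictly decreasing):
  μ^(1)=49; μ^(2)=37; μ^(3)=25; μ^(4)=13; μ^(5)=-29; μ^(6)=-47

((0, 0, 0, 1, 0); (0, 0, 0, 1, 1); (0, 0, 0, 0, 2); (0, 2, 0, 0, 0); (0, 1, 1, 0, 0); (3, 0, 0, 0, 0))


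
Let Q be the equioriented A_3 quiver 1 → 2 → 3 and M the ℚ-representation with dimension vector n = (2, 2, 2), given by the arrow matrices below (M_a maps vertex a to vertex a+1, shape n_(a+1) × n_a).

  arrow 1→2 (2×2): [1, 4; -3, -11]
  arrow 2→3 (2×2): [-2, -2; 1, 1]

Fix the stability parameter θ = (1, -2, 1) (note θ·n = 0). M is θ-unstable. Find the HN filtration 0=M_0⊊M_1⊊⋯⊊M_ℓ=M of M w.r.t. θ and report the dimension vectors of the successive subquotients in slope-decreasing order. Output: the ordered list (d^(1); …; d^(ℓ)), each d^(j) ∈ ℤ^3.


Via rank(M_{q-1}∘⋯∘M_p): M ≅ I[1,2], I[1,3], I[3,3].
μ_θ-semistable layers: μ^(1)=1; μ^(2)=-1/2

((0, 0, 2); (2, 2, 0))


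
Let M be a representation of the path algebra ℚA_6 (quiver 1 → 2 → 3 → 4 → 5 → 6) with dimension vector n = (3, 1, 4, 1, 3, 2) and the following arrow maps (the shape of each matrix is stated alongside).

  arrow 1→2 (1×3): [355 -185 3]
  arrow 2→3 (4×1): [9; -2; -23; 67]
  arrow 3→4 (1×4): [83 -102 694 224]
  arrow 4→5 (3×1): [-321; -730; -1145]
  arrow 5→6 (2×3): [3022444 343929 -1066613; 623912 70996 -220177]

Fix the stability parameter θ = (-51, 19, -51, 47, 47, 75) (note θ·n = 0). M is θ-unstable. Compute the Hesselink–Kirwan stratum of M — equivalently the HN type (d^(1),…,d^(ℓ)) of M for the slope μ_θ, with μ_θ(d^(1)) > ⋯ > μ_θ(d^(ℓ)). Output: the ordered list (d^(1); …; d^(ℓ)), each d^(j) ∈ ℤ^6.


Interval decomposition of M: I[1,1]^2, I[1,6], I[3,3]^3, I[5,5], I[5,6].
HN type (ℓ=4): μ^(1)=75; μ^(2)=47; μ^(3)=-16; μ^(4)=-51

((0, 0, 0, 0, 0, 2); (0, 0, 0, 1, 3, 0); (0, 1, 1, 0, 0, 0); (3, 0, 3, 0, 0, 0))


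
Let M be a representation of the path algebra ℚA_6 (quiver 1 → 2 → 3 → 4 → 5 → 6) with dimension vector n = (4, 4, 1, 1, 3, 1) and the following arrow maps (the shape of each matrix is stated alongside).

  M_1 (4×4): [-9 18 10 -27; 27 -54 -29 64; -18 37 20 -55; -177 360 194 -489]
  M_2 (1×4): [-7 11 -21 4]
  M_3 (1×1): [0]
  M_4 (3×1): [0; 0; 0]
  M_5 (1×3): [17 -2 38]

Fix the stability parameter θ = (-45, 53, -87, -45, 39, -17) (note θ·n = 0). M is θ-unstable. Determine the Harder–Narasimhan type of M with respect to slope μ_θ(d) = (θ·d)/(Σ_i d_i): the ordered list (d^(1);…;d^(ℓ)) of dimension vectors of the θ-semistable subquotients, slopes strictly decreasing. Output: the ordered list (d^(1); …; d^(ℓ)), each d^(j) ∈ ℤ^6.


Barcode: M ≅ I[1,2]^3, I[1,3], I[4,4], I[5,5]^2, I[5,6]. HN layers by μ_θ (5 steps, strictly decreasing):
  μ^(1)=53; μ^(2)=39; μ^(3)=11; μ^(4)=-17; μ^(5)=-45

((0, 3, 0, 0, 0, 0); (0, 0, 0, 0, 2, 0); (0, 0, 0, 0, 1, 1); (0, 1, 1, 0, 0, 0); (4, 0, 0, 1, 0, 0))


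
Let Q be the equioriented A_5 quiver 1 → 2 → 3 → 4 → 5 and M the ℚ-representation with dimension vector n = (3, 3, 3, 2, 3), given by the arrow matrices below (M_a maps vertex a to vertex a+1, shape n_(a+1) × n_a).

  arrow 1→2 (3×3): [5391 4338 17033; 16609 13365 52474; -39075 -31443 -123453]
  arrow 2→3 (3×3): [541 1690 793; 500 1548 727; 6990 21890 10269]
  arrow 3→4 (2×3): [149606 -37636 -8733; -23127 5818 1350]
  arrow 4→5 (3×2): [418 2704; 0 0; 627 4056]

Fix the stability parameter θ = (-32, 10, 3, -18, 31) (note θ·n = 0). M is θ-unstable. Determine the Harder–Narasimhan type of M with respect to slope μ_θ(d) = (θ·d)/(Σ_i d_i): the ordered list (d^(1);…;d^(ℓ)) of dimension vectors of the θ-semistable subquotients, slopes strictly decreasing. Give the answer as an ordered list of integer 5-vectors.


Barcode: M ≅ I[1,3], I[1,4], I[1,5], I[5,5]^2. HN layers by μ_θ (4 steps, strictly decreasing):
  μ^(1)=31; μ^(2)=13/2; μ^(3)=-5/3; μ^(4)=-32

((0, 0, 0, 0, 3); (0, 1, 1, 0, 0); (0, 2, 2, 2, 0); (3, 0, 0, 0, 0))


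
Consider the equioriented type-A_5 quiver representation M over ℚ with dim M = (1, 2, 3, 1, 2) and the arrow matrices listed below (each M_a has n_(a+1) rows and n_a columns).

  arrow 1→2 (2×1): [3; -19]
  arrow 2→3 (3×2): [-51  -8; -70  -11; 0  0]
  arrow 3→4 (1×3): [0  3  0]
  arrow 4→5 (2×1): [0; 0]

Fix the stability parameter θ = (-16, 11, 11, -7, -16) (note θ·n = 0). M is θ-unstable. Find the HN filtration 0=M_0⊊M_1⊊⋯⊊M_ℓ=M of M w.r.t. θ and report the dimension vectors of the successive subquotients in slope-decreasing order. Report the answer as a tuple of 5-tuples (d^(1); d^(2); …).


Interval decomposition of M: I[1,4], I[2,3], I[3,3], I[5,5]^2.
HN type (ℓ=3): μ^(1)=11; μ^(2)=5; μ^(3)=-16

((0, 1, 2, 0, 0); (0, 1, 1, 1, 0); (1, 0, 0, 0, 2))


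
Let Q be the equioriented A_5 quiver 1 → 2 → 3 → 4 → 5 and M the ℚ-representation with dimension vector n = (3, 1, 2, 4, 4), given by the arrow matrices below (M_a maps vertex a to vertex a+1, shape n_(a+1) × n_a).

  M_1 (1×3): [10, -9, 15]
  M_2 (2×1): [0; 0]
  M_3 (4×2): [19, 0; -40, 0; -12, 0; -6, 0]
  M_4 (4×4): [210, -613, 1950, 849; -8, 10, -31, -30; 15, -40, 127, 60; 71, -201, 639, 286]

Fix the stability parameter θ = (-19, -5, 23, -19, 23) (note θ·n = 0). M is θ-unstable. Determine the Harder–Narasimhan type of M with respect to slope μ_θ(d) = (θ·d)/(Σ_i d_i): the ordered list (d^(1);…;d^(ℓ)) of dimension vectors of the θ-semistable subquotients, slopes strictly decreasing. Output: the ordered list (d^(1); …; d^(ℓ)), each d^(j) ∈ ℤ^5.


Via rank(M_{q-1}∘⋯∘M_p): M ≅ I[1,1]^2, I[1,2], I[3,3], I[3,5], I[4,5]^3.
μ_θ-semistable layers: μ^(1)=23; μ^(2)=2; μ^(3)=-5; μ^(4)=-19

((0, 0, 1, 0, 4); (0, 0, 1, 1, 0); (0, 1, 0, 0, 0); (3, 0, 0, 3, 0))
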